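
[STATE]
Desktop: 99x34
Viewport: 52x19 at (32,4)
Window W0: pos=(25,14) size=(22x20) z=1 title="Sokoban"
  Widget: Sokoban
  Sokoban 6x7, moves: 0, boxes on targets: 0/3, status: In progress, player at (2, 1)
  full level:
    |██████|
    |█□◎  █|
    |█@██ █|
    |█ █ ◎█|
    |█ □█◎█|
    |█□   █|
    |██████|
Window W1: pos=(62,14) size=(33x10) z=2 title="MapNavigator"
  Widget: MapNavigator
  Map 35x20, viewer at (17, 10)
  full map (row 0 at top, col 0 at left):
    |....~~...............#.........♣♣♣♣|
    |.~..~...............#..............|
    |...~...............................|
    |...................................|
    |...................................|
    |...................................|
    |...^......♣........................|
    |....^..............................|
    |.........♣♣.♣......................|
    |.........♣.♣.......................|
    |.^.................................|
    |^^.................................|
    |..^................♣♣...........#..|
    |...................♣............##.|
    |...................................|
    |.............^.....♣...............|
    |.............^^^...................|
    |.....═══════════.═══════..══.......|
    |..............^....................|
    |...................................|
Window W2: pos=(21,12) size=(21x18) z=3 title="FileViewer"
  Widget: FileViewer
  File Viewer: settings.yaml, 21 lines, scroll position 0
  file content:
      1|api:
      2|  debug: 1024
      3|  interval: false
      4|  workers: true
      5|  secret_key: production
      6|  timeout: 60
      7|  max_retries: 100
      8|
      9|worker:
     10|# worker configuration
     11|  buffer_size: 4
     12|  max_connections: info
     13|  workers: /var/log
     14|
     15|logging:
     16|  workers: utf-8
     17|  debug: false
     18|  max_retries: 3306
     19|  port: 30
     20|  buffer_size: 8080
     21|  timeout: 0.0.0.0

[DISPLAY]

                                                    
                                                    
                                                    
                                                    
                                                    
                                                    
                                                    
                                                    
━━━━━━━━━┓                                          
r        ┃                                          
─────────┨━━━━┓               ┏━━━━━━━━━━━━━━━━━━━━━
        ▲┃    ┃               ┃ MapNavigator        
024     █┃────┨               ┠─────────────────────
: false ░┃    ┃               ┃..^..................
 true   ░┃    ┃               ┃.......♣♣.♣..........
ey: prod░┃    ┃               ┃.......♣.♣...........
 60     ░┃    ┃               ┃...............@.....
ies: 100░┃    ┃               ┃.....................
        ░┃    ┃               ┃^................♣♣..


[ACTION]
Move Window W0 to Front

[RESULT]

                                                    
                                                    
                                                    
                                                    
                                                    
                                                    
                                                    
                                                    
━━━━━━━━━┓                                          
r        ┃                                          
━━━━━━━━━━━━━━┓               ┏━━━━━━━━━━━━━━━━━━━━━
an            ┃               ┃ MapNavigator        
──────────────┨               ┠─────────────────────
              ┃               ┃..^..................
              ┃               ┃.......♣♣.♣..........
              ┃               ┃.......♣.♣...........
              ┃               ┃...............@.....
              ┃               ┃.....................
              ┃               ┃^................♣♣..


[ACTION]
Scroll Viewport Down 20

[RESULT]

an            ┃               ┃ MapNavigator        
──────────────┨               ┠─────────────────────
              ┃               ┃..^..................
              ┃               ┃.......♣♣.♣..........
              ┃               ┃.......♣.♣...........
              ┃               ┃...............@.....
              ┃               ┃.....................
              ┃               ┃^................♣♣..
              ┃               ┗━━━━━━━━━━━━━━━━━━━━━
 0  0/3       ┃                                     
              ┃                                     
              ┃                                     
              ┃                                     
              ┃                                     
              ┃                                     
              ┃                                     
              ┃                                     
              ┃                                     
━━━━━━━━━━━━━━┛                                     


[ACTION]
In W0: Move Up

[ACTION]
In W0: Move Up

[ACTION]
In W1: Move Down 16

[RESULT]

an            ┃               ┃ MapNavigator        
──────────────┨               ┠─────────────────────
              ┃               ┃...........^^^.......
              ┃               ┃...═══════════.══════
              ┃               ┃............^........
              ┃               ┃...............@.....
              ┃               ┃                     
              ┃               ┃                     
              ┃               ┗━━━━━━━━━━━━━━━━━━━━━
 0  0/3       ┃                                     
              ┃                                     
              ┃                                     
              ┃                                     
              ┃                                     
              ┃                                     
              ┃                                     
              ┃                                     
              ┃                                     
━━━━━━━━━━━━━━┛                                     


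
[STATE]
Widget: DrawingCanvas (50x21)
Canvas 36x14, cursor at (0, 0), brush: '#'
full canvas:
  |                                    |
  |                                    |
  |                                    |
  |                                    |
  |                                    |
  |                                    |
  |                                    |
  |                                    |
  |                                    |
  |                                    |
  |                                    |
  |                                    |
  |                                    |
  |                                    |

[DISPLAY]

+                                                 
                                                  
                                                  
                                                  
                                                  
                                                  
                                                  
                                                  
                                                  
                                                  
                                                  
                                                  
                                                  
                                                  
                                                  
                                                  
                                                  
                                                  
                                                  
                                                  
                                                  


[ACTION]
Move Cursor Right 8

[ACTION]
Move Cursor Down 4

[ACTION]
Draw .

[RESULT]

                                                  
                                                  
                                                  
                                                  
        .                                         
                                                  
                                                  
                                                  
                                                  
                                                  
                                                  
                                                  
                                                  
                                                  
                                                  
                                                  
                                                  
                                                  
                                                  
                                                  
                                                  


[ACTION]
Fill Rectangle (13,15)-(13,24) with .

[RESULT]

                                                  
                                                  
                                                  
                                                  
        .                                         
                                                  
                                                  
                                                  
                                                  
                                                  
                                                  
                                                  
                                                  
               ..........                         
                                                  
                                                  
                                                  
                                                  
                                                  
                                                  
                                                  


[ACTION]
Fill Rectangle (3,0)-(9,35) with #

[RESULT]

                                                  
                                                  
                                                  
####################################              
####################################              
####################################              
####################################              
####################################              
####################################              
####################################              
                                                  
                                                  
                                                  
               ..........                         
                                                  
                                                  
                                                  
                                                  
                                                  
                                                  
                                                  


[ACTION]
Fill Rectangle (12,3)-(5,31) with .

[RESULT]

                                                  
                                                  
                                                  
####################################              
####################################              
###.............................####              
###.............................####              
###.............................####              
###.............................####              
###.............................####              
   .............................                  
   .............................                  
   .............................                  
               ..........                         
                                                  
                                                  
                                                  
                                                  
                                                  
                                                  
                                                  


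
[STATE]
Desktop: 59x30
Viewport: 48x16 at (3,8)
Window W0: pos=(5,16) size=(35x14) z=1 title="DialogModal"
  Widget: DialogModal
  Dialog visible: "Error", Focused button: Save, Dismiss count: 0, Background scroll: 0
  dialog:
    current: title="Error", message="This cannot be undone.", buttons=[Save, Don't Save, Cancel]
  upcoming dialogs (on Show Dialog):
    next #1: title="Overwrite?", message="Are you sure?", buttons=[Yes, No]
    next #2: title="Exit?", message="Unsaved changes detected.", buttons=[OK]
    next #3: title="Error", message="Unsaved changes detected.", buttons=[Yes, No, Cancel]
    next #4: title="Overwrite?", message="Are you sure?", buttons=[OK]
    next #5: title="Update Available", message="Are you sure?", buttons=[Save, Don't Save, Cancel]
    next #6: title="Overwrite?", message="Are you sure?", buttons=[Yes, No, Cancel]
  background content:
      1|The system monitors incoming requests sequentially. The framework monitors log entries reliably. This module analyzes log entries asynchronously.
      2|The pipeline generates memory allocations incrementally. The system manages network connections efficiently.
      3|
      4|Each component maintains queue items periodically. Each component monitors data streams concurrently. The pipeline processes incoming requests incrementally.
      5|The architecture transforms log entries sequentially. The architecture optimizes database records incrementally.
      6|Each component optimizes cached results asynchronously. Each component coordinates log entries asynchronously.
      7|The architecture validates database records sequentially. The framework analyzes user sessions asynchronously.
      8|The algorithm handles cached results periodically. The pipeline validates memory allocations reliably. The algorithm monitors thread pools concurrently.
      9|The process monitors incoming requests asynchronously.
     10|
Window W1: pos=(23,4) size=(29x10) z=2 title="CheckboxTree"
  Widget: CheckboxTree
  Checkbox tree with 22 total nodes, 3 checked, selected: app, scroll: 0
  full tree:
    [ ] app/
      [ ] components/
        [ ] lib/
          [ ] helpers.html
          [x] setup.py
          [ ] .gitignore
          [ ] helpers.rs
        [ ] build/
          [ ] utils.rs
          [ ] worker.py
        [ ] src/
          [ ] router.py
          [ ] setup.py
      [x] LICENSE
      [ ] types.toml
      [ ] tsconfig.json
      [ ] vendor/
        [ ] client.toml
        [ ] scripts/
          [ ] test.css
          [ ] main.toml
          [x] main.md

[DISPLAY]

                    ┃   [-] components/         
                    ┃     [-] lib/              
                    ┃       [ ] helpers.html    
                    ┃       [x] setup.py        
                    ┃       [ ] .gitignore      
                    ┗━━━━━━━━━━━━━━━━━━━━━━━━━━━
                                                
                                                
  ┏━━━━━━━━━━━━━━━━━━━━━━━━━━━━━━━━━┓           
  ┃ DialogModal                     ┃           
  ┠─────────────────────────────────┨           
  ┃The system monitors incoming requ┃           
  ┃The pipeline generates memory all┃           
  ┃  ┌───────────────────────────┐  ┃           
  ┃Ea│           Error           │it┃           
  ┃Th│   This cannot be undone.  │ e┃           


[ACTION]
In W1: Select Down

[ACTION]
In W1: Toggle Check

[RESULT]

                    ┃>  [x] components/         
                    ┃     [x] lib/              
                    ┃       [x] helpers.html    
                    ┃       [x] setup.py        
                    ┃       [x] .gitignore      
                    ┗━━━━━━━━━━━━━━━━━━━━━━━━━━━
                                                
                                                
  ┏━━━━━━━━━━━━━━━━━━━━━━━━━━━━━━━━━┓           
  ┃ DialogModal                     ┃           
  ┠─────────────────────────────────┨           
  ┃The system monitors incoming requ┃           
  ┃The pipeline generates memory all┃           
  ┃  ┌───────────────────────────┐  ┃           
  ┃Ea│           Error           │it┃           
  ┃Th│   This cannot be undone.  │ e┃           


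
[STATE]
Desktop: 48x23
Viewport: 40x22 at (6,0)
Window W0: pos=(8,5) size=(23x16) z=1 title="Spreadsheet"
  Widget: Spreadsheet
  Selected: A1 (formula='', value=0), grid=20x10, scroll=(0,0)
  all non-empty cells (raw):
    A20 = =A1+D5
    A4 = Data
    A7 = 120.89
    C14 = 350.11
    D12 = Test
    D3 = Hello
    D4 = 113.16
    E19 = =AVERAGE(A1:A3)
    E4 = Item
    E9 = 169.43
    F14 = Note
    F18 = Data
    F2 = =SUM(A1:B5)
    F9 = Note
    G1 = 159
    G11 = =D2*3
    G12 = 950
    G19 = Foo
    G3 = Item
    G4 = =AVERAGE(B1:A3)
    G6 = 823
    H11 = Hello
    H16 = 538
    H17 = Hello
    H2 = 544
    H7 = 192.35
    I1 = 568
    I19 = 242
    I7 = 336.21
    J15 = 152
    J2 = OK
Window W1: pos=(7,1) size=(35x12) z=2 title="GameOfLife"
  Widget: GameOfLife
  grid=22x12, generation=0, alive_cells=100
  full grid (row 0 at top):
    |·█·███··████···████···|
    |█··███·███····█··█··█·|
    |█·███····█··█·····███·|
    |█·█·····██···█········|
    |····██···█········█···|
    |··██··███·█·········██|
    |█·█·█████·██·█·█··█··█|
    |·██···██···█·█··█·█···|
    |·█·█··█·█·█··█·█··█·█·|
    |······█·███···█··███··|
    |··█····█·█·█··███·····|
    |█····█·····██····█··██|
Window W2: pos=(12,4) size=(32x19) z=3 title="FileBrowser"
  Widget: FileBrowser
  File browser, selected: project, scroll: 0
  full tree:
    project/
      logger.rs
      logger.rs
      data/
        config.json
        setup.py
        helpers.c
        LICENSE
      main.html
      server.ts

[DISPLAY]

                                        
 ┏━━━━━━━━━━━━━━━━━━━━━━━━━━━━━━━━━┓    
 ┃ GameOfLife                      ┃    
 ┠─────────────────────────────────┨    
 ┃Gen:┏━━━━━━━━━━━━━━━━━━━━━━━━━━━━━━┓  
 ┃█·██┃ FileBrowser                  ┃  
 ┃█·█·┠──────────────────────────────┨  
 ┃····┃> [-] project/                ┃  
 ┃··██┃    logger.rs                 ┃  
 ┃█·█·┃    logger.rs                 ┃  
 ┃·██·┃    [+] data/                 ┃  
 ┃·█·█┃    main.html                 ┃  
 ┗━━━━┃    server.ts                 ┃  
  ┃  3┃                              ┃  
  ┃  4┃                              ┃  
  ┃  5┃                              ┃  
  ┃  6┃                              ┃  
  ┃  7┃                              ┃  
  ┃  8┃                              ┃  
  ┃  9┃                              ┃  
  ┗━━━┃                              ┃  
      ┃                              ┃  


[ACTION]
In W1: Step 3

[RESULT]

                                        
 ┏━━━━━━━━━━━━━━━━━━━━━━━━━━━━━━━━━┓    
 ┃ GameOfLife                      ┃    
 ┠─────────────────────────────────┨    
 ┃Gen:┏━━━━━━━━━━━━━━━━━━━━━━━━━━━━━━┓  
 ┃··█·┃ FileBrowser                  ┃  
 ┃····┠──────────────────────────────┨  
 ┃·██·┃> [-] project/                ┃  
 ┃·██·┃    logger.rs                 ┃  
 ┃·█·█┃    logger.rs                 ┃  
 ┃··█·┃    [+] data/                 ┃  
 ┃····┃    main.html                 ┃  
 ┗━━━━┃    server.ts                 ┃  
  ┃  3┃                              ┃  
  ┃  4┃                              ┃  
  ┃  5┃                              ┃  
  ┃  6┃                              ┃  
  ┃  7┃                              ┃  
  ┃  8┃                              ┃  
  ┃  9┃                              ┃  
  ┗━━━┃                              ┃  
      ┃                              ┃  


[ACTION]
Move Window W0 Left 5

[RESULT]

                                        
 ┏━━━━━━━━━━━━━━━━━━━━━━━━━━━━━━━━━┓    
 ┃ GameOfLife                      ┃    
 ┠─────────────────────────────────┨    
 ┃Gen:┏━━━━━━━━━━━━━━━━━━━━━━━━━━━━━━┓  
━┃··█·┃ FileBrowser                  ┃  
p┃····┠──────────────────────────────┨  
─┃·██·┃> [-] project/                ┃  
:┃·██·┃    logger.rs                 ┃  
 ┃·█·█┃    logger.rs                 ┃  
-┃··█·┃    [+] data/                 ┃  
1┃····┃    main.html                 ┃  
2┗━━━━┃    server.ts                 ┃  
3     ┃                              ┃  
4 Data┃                              ┃  
5     ┃                              ┃  
6     ┃                              ┃  
7   12┃                              ┃  
8     ┃                              ┃  
9     ┃                              ┃  
━━━━━━┃                              ┃  
      ┃                              ┃  


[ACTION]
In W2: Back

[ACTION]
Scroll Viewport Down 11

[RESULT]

 ┏━━━━━━━━━━━━━━━━━━━━━━━━━━━━━━━━━┓    
 ┃ GameOfLife                      ┃    
 ┠─────────────────────────────────┨    
 ┃Gen:┏━━━━━━━━━━━━━━━━━━━━━━━━━━━━━━┓  
━┃··█·┃ FileBrowser                  ┃  
p┃····┠──────────────────────────────┨  
─┃·██·┃> [-] project/                ┃  
:┃·██·┃    logger.rs                 ┃  
 ┃·█·█┃    logger.rs                 ┃  
-┃··█·┃    [+] data/                 ┃  
1┃····┃    main.html                 ┃  
2┗━━━━┃    server.ts                 ┃  
3     ┃                              ┃  
4 Data┃                              ┃  
5     ┃                              ┃  
6     ┃                              ┃  
7   12┃                              ┃  
8     ┃                              ┃  
9     ┃                              ┃  
━━━━━━┃                              ┃  
      ┃                              ┃  
      ┗━━━━━━━━━━━━━━━━━━━━━━━━━━━━━━┛  


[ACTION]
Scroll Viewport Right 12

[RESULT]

━━━━━━━━━━━━━━━━━━━━━━━━━━━━━━━━━┓      
 GameOfLife                      ┃      
─────────────────────────────────┨      
Gen:┏━━━━━━━━━━━━━━━━━━━━━━━━━━━━━━┓    
··█·┃ FileBrowser                  ┃    
····┠──────────────────────────────┨    
·██·┃> [-] project/                ┃    
·██·┃    logger.rs                 ┃    
·█·█┃    logger.rs                 ┃    
··█·┃    [+] data/                 ┃    
····┃    main.html                 ┃    
━━━━┃    server.ts                 ┃    
    ┃                              ┃    
Data┃                              ┃    
    ┃                              ┃    
    ┃                              ┃    
  12┃                              ┃    
    ┃                              ┃    
    ┃                              ┃    
━━━━┃                              ┃    
    ┃                              ┃    
    ┗━━━━━━━━━━━━━━━━━━━━━━━━━━━━━━┛    


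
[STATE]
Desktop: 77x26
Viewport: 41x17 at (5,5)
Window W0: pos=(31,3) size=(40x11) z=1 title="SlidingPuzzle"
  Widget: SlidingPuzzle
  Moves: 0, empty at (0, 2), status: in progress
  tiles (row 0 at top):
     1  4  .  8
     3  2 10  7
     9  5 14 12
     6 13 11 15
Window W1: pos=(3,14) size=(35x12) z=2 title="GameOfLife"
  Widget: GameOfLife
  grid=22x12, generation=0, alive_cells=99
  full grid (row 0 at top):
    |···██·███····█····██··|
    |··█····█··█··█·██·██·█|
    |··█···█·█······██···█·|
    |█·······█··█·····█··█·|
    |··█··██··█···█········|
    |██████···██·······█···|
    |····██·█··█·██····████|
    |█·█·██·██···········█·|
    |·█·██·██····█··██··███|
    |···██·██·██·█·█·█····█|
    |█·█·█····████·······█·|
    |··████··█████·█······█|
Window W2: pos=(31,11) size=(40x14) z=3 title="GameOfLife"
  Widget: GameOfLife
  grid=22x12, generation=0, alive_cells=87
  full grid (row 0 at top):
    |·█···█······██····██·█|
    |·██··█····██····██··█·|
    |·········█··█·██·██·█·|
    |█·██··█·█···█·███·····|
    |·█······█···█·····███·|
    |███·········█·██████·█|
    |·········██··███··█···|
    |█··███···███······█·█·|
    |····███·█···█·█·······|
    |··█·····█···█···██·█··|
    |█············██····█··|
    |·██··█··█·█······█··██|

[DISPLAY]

                          ┠──────────────
                          ┃┌────┬────┬───
                          ┃│  1 │  4 │   
                          ┃├────┼────┼───
                          ┃│  3 │  2 │ 10
                          ┃├────┼────┼───
                          ┏━━━━━━━━━━━━━━
                          ┃ GameOfLife   
                          ┠──────────────
━━━━━━━━━━━━━━━━━━━━━━━━━━┃Gen: 0        
GameOfLife                ┃·██··█····██··
──────────────────────────┃·········█··█·
en: 0                     ┃█·██··█·█···█·
·█···█·█······██···█·     ┃·█······█···█·
·······█··█·····█··█·     ┃███·········█·
·█··██··█···█········     ┃·········██··█
█████···██·······█···     ┃█··███···███··


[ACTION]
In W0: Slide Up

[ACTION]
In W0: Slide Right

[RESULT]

                          ┠──────────────
                          ┃┌────┬────┬───
                          ┃│  1 │  4 │ 10
                          ┃├────┼────┼───
                          ┃│  3 │    │  2
                          ┃├────┼────┼───
                          ┏━━━━━━━━━━━━━━
                          ┃ GameOfLife   
                          ┠──────────────
━━━━━━━━━━━━━━━━━━━━━━━━━━┃Gen: 0        
GameOfLife                ┃·██··█····██··
──────────────────────────┃·········█··█·
en: 0                     ┃█·██··█·█···█·
·█···█·█······██···█·     ┃·█······█···█·
·······█··█·····█··█·     ┃███·········█·
·█··██··█···█········     ┃·········██··█
█████···██·······█···     ┃█··███···███··


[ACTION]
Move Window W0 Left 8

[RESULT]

                  ┠──────────────────────
                  ┃┌────┬────┬────┬────┐ 
                  ┃│  1 │  4 │ 10 │  8 │ 
                  ┃├────┼────┼────┼────┤ 
                  ┃│  3 │    │  2 │  7 │ 
                  ┃├────┼────┼────┼────┤ 
                  ┃│  9 │ ┏━━━━━━━━━━━━━━
                  ┃├────┼─┃ GameOfLife   
                  ┗━━━━━━━┠──────────────
━━━━━━━━━━━━━━━━━━━━━━━━━━┃Gen: 0        
GameOfLife                ┃·██··█····██··
──────────────────────────┃·········█··█·
en: 0                     ┃█·██··█·█···█·
·█···█·█······██···█·     ┃·█······█···█·
·······█··█·····█··█·     ┃███·········█·
·█··██··█···█········     ┃·········██··█
█████···██·······█···     ┃█··███···███··


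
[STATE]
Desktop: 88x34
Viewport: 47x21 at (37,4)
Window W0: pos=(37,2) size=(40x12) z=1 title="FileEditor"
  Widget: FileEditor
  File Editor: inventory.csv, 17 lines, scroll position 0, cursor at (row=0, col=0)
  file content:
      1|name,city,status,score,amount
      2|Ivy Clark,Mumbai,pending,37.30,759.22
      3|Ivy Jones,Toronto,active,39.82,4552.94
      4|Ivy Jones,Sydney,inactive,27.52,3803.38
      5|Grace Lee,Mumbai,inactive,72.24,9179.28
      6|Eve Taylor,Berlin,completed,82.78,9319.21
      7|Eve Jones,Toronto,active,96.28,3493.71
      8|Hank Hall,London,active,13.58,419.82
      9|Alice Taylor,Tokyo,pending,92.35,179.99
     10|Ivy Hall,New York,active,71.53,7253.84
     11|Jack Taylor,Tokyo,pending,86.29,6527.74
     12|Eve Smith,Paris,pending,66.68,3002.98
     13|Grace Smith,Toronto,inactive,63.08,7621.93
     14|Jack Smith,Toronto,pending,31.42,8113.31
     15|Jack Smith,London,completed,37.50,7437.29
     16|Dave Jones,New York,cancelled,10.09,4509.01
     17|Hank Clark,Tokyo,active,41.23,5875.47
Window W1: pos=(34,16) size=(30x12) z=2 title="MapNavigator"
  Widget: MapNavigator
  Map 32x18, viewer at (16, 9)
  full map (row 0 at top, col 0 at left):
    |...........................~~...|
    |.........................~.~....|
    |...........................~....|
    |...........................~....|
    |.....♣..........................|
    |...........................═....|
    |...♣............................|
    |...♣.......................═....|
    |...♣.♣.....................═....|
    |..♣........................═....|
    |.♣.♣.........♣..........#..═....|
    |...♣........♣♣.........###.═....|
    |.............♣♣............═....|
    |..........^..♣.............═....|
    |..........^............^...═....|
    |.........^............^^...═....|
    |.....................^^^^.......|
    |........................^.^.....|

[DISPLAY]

┠──────────────────────────────────────┨       
┃█ame,city,status,score,amount        ▲┃       
┃Ivy Clark,Mumbai,pending,37.30,759.22█┃       
┃Ivy Jones,Toronto,active,39.82,4552.9░┃       
┃Ivy Jones,Sydney,inactive,27.52,3803.░┃       
┃Grace Lee,Mumbai,inactive,72.24,9179.░┃       
┃Eve Taylor,Berlin,completed,82.78,931░┃       
┃Eve Jones,Toronto,active,96.28,3493.7░┃       
┃Hank Hall,London,active,13.58,419.82 ▼┃       
┗━━━━━━━━━━━━━━━━━━━━━━━━━━━━━━━━━━━━━━┛       
                                               
                                               
━━━━━━━━━━━━━━━━━━━━━━━━━━┓                    
apNavigator               ┃                    
──────────────────────────┨                    
.......................═..┃                    
..........................┃                    
.......................═..┃                    
.♣.....................═..┃                    
............@..........═..┃                    
.........♣..........#..═..┃                    


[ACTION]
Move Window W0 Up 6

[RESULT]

┃Ivy Clark,Mumbai,pending,37.30,759.22█┃       
┃Ivy Jones,Toronto,active,39.82,4552.9░┃       
┃Ivy Jones,Sydney,inactive,27.52,3803.░┃       
┃Grace Lee,Mumbai,inactive,72.24,9179.░┃       
┃Eve Taylor,Berlin,completed,82.78,931░┃       
┃Eve Jones,Toronto,active,96.28,3493.7░┃       
┃Hank Hall,London,active,13.58,419.82 ▼┃       
┗━━━━━━━━━━━━━━━━━━━━━━━━━━━━━━━━━━━━━━┛       
                                               
                                               
                                               
                                               
━━━━━━━━━━━━━━━━━━━━━━━━━━┓                    
apNavigator               ┃                    
──────────────────────────┨                    
.......................═..┃                    
..........................┃                    
.......................═..┃                    
.♣.....................═..┃                    
............@..........═..┃                    
.........♣..........#..═..┃                    


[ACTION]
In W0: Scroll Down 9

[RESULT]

┃Jack Taylor,Tokyo,pending,86.29,6527.░┃       
┃Eve Smith,Paris,pending,66.68,3002.98░┃       
┃Grace Smith,Toronto,inactive,63.08,76░┃       
┃Jack Smith,Toronto,pending,31.42,8113░┃       
┃Jack Smith,London,completed,37.50,743░┃       
┃Dave Jones,New York,cancelled,10.09,4█┃       
┃Hank Clark,Tokyo,active,41.23,5875.47▼┃       
┗━━━━━━━━━━━━━━━━━━━━━━━━━━━━━━━━━━━━━━┛       
                                               
                                               
                                               
                                               
━━━━━━━━━━━━━━━━━━━━━━━━━━┓                    
apNavigator               ┃                    
──────────────────────────┨                    
.......................═..┃                    
..........................┃                    
.......................═..┃                    
.♣.....................═..┃                    
............@..........═..┃                    
.........♣..........#..═..┃                    


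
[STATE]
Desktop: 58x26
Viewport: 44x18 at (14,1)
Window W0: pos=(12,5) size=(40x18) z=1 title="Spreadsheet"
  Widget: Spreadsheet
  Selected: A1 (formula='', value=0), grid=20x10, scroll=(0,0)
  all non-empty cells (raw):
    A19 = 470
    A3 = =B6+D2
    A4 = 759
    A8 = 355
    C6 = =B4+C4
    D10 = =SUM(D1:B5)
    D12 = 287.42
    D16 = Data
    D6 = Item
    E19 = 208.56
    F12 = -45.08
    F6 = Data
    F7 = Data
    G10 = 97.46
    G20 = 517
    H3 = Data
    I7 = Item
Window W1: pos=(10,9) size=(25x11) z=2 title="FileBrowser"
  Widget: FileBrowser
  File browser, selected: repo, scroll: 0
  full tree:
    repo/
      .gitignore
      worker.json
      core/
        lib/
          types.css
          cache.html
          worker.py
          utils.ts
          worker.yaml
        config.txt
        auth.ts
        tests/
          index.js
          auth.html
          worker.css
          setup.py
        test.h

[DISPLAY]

                                            
                                            
                                            
                                            
━━━━━━━━━━━━━━━━━━━━━━━━━━━━━━━━━━━━━┓      
Spreadsheet                          ┃      
─────────────────────────────────────┨      
1:                                   ┃      
━━━━━━━━━━━━━━━━━━━━┓ C       D      ┃      
leBrowser           ┃----------------┃      
────────────────────┨     0       0  ┃      
-] repo/            ┃     0       0  ┃      
 .gitignore         ┃     0       0  ┃      
 worker.json        ┃     0       0  ┃      
 [+] core/          ┃     0       0  ┃      
                    ┃     0Item      ┃      
                    ┃     0       0  ┃      
                    ┃     0       0  ┃      


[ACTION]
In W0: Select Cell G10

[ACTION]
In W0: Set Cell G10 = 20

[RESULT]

                                            
                                            
                                            
                                            
━━━━━━━━━━━━━━━━━━━━━━━━━━━━━━━━━━━━━┓      
Spreadsheet                          ┃      
─────────────────────────────────────┨      
10: 20                               ┃      
━━━━━━━━━━━━━━━━━━━━┓ C       D      ┃      
leBrowser           ┃----------------┃      
────────────────────┨     0       0  ┃      
-] repo/            ┃     0       0  ┃      
 .gitignore         ┃     0       0  ┃      
 worker.json        ┃     0       0  ┃      
 [+] core/          ┃     0       0  ┃      
                    ┃     0Item      ┃      
                    ┃     0       0  ┃      
                    ┃     0       0  ┃      


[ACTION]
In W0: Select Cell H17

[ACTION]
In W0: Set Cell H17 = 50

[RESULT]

                                            
                                            
                                            
                                            
━━━━━━━━━━━━━━━━━━━━━━━━━━━━━━━━━━━━━┓      
Spreadsheet                          ┃      
─────────────────────────────────────┨      
17: 50                               ┃      
━━━━━━━━━━━━━━━━━━━━┓ C       D      ┃      
leBrowser           ┃----------------┃      
────────────────────┨     0       0  ┃      
-] repo/            ┃     0       0  ┃      
 .gitignore         ┃     0       0  ┃      
 worker.json        ┃     0       0  ┃      
 [+] core/          ┃     0       0  ┃      
                    ┃     0Item      ┃      
                    ┃     0       0  ┃      
                    ┃     0       0  ┃      
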